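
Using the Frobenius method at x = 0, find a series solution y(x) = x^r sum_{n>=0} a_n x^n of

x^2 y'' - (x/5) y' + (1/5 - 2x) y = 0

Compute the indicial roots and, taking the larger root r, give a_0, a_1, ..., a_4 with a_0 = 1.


Write in Frobenius form y'' + (p(x)/x) y' + (q(x)/x^2) y = 0:
  p(x) = -1/5,  q(x) = 1/5 - 2x.
Indicial equation: r(r-1) + (-1/5) r + (1/5) = 0 -> roots r_1 = 1, r_2 = 1/5.
Take r = r_1 = 1. Let y(x) = x^r sum_{n>=0} a_n x^n with a_0 = 1.
Substitute y = x^r sum a_n x^n and match x^{r+n}. The recurrence is
  D(n) a_n - 2 a_{n-1} = 0,  where D(n) = (r+n)(r+n-1) + (-1/5)(r+n) + (1/5).
  a_n = 2 / D(n) * a_{n-1}.
Since the indicial polynomial factors as (r - r_1)(r - r_2), D(n) = (r_1 + n - r_1)(r_1 + n - r_2) = n(n + 4/5).
Evaluating step by step (a_0 = 1):
  n = 1: D(1) = 1(1 + 4/5) = 9/5; numerator = 2(1) = 2; a_1 = (2)/(9/5) = 10/9
  n = 2: D(2) = 2(2 + 4/5) = 28/5; numerator = 2(10/9) = 20/9; a_2 = (20/9)/(28/5) = 25/63
  n = 3: D(3) = 3(3 + 4/5) = 57/5; numerator = 2(25/63) = 50/63; a_3 = (50/63)/(57/5) = 250/3591
  n = 4: D(4) = 4(4 + 4/5) = 96/5; numerator = 2(250/3591) = 500/3591; a_4 = (500/3591)/(96/5) = 625/86184

r = 1; a_0 = 1; a_1 = 10/9; a_2 = 25/63; a_3 = 250/3591; a_4 = 625/86184


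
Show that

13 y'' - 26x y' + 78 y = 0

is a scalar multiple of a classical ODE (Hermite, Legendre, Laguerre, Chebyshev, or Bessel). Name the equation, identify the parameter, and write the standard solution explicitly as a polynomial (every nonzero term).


All three coefficients share the factor 13; dividing through by 13 gives  y'' - 2x y' + 6 y = 0.
This matches the Hermite equation y'' - 2x y' + 2n y = 0 with 2n = 6, so n = 3; the polynomial solution is H_3(x).
With y = sum_k a_k x^k, matching x^k gives (k+2)(k+1) a_{k+2} = 2(k - n) a_k = 2(k - 3) a_k. The right side vanishes at k = 3, so the series with the parity of 3 terminates at degree 3.
Standard normalization: leading coefficient of H_n is 2^n, so a_3 = 2^3 = 8. Work downward with a_k = (k+1)(k+2) a_{k+2} / (2(k - n)):
  a_1 = (2)(3)(8) / (2(1 - 3)) = 48/(-4) = -12
Hence H_3(x) = 8 x^3 - 12 x.

H_3(x); series = 8 x^3 - 12 x


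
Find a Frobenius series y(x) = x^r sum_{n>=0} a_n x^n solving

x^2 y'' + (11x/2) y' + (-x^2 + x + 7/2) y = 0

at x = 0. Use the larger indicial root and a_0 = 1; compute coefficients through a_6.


Write in Frobenius form y'' + (p(x)/x) y' + (q(x)/x^2) y = 0:
  p(x) = 11/2,  q(x) = -x^2 + x + 7/2.
Indicial equation: r(r-1) + (11/2) r + (7/2) = 0 -> roots r_1 = -1, r_2 = -7/2.
Take r = r_1 = -1. Let y(x) = x^r sum_{n>=0} a_n x^n with a_0 = 1.
Substitute y = x^r sum a_n x^n and match x^{r+n}. The recurrence is
  D(n) a_n + 1 a_{n-1} - 1 a_{n-2} = 0,  where D(n) = (r+n)(r+n-1) + (11/2)(r+n) + (7/2).
  a_n = [-1 a_{n-1} + 1 a_{n-2}] / D(n).
Since the indicial polynomial factors as (r - r_1)(r - r_2), D(n) = (r_1 + n - r_1)(r_1 + n - r_2) = n(n + 5/2).
Evaluating step by step (a_0 = 1):
  n = 1: D(1) = 1(1 + 5/2) = 7/2; numerator = -1(1) = -1; a_1 = (-1)/(7/2) = -2/7
  n = 2: D(2) = 2(2 + 5/2) = 9; numerator = -1(-2/7) + 1(1) = 9/7; a_2 = (9/7)/(9) = 1/7
  n = 3: D(3) = 3(3 + 5/2) = 33/2; numerator = -1(1/7) + 1(-2/7) = -3/7; a_3 = (-3/7)/(33/2) = -2/77
  n = 4: D(4) = 4(4 + 5/2) = 26; numerator = -1(-2/77) + 1(1/7) = 13/77; a_4 = (13/77)/(26) = 1/154
  n = 5: D(5) = 5(5 + 5/2) = 75/2; numerator = -1(1/154) + 1(-2/77) = -5/154; a_5 = (-5/154)/(75/2) = -1/1155
  n = 6: D(6) = 6(6 + 5/2) = 51; numerator = -1(-1/1155) + 1(1/154) = 17/2310; a_6 = (17/2310)/(51) = 1/6930

r = -1; a_0 = 1; a_1 = -2/7; a_2 = 1/7; a_3 = -2/77; a_4 = 1/154; a_5 = -1/1155; a_6 = 1/6930


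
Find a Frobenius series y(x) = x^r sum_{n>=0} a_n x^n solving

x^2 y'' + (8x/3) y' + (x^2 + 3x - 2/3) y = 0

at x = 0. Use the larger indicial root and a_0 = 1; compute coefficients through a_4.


Write in Frobenius form y'' + (p(x)/x) y' + (q(x)/x^2) y = 0:
  p(x) = 8/3,  q(x) = x^2 + 3x - 2/3.
Indicial equation: r(r-1) + (8/3) r + (-2/3) = 0 -> roots r_1 = 1/3, r_2 = -2.
Take r = r_1 = 1/3. Let y(x) = x^r sum_{n>=0} a_n x^n with a_0 = 1.
Substitute y = x^r sum a_n x^n and match x^{r+n}. The recurrence is
  D(n) a_n + 3 a_{n-1} + 1 a_{n-2} = 0,  where D(n) = (r+n)(r+n-1) + (8/3)(r+n) + (-2/3).
  a_n = [-3 a_{n-1} - 1 a_{n-2}] / D(n).
Since the indicial polynomial factors as (r - r_1)(r - r_2), D(n) = (r_1 + n - r_1)(r_1 + n - r_2) = n(n + 7/3).
Evaluating step by step (a_0 = 1):
  n = 1: D(1) = 1(1 + 7/3) = 10/3; numerator = -3(1) = -3; a_1 = (-3)/(10/3) = -9/10
  n = 2: D(2) = 2(2 + 7/3) = 26/3; numerator = -3(-9/10) - 1(1) = 17/10; a_2 = (17/10)/(26/3) = 51/260
  n = 3: D(3) = 3(3 + 7/3) = 16; numerator = -3(51/260) - 1(-9/10) = 81/260; a_3 = (81/260)/(16) = 81/4160
  n = 4: D(4) = 4(4 + 7/3) = 76/3; numerator = -3(81/4160) - 1(51/260) = -1059/4160; a_4 = (-1059/4160)/(76/3) = -3177/316160

r = 1/3; a_0 = 1; a_1 = -9/10; a_2 = 51/260; a_3 = 81/4160; a_4 = -3177/316160


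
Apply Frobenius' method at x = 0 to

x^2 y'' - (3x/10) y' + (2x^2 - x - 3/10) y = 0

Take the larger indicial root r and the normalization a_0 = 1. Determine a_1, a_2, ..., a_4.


Write in Frobenius form y'' + (p(x)/x) y' + (q(x)/x^2) y = 0:
  p(x) = -3/10,  q(x) = 2x^2 - x - 3/10.
Indicial equation: r(r-1) + (-3/10) r + (-3/10) = 0 -> roots r_1 = 3/2, r_2 = -1/5.
Take r = r_1 = 3/2. Let y(x) = x^r sum_{n>=0} a_n x^n with a_0 = 1.
Substitute y = x^r sum a_n x^n and match x^{r+n}. The recurrence is
  D(n) a_n - 1 a_{n-1} + 2 a_{n-2} = 0,  where D(n) = (r+n)(r+n-1) + (-3/10)(r+n) + (-3/10).
  a_n = [1 a_{n-1} - 2 a_{n-2}] / D(n).
Since the indicial polynomial factors as (r - r_1)(r - r_2), D(n) = (r_1 + n - r_1)(r_1 + n - r_2) = n(n + 17/10).
Evaluating step by step (a_0 = 1):
  n = 1: D(1) = 1(1 + 17/10) = 27/10; numerator = 1(1) = 1; a_1 = (1)/(27/10) = 10/27
  n = 2: D(2) = 2(2 + 17/10) = 37/5; numerator = 1(10/27) - 2(1) = -44/27; a_2 = (-44/27)/(37/5) = -220/999
  n = 3: D(3) = 3(3 + 17/10) = 141/10; numerator = 1(-220/999) - 2(10/27) = -320/333; a_3 = (-320/333)/(141/10) = -3200/46953
  n = 4: D(4) = 4(4 + 17/10) = 114/5; numerator = 1(-3200/46953) - 2(-220/999) = 17480/46953; a_4 = (17480/46953)/(114/5) = 2300/140859

r = 3/2; a_0 = 1; a_1 = 10/27; a_2 = -220/999; a_3 = -3200/46953; a_4 = 2300/140859


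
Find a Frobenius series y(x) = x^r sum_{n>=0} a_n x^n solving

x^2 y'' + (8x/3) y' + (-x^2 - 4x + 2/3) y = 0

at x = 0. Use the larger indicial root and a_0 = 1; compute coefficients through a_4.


Write in Frobenius form y'' + (p(x)/x) y' + (q(x)/x^2) y = 0:
  p(x) = 8/3,  q(x) = -x^2 - 4x + 2/3.
Indicial equation: r(r-1) + (8/3) r + (2/3) = 0 -> roots r_1 = -2/3, r_2 = -1.
Take r = r_1 = -2/3. Let y(x) = x^r sum_{n>=0} a_n x^n with a_0 = 1.
Substitute y = x^r sum a_n x^n and match x^{r+n}. The recurrence is
  D(n) a_n - 4 a_{n-1} - 1 a_{n-2} = 0,  where D(n) = (r+n)(r+n-1) + (8/3)(r+n) + (2/3).
  a_n = [4 a_{n-1} + 1 a_{n-2}] / D(n).
Since the indicial polynomial factors as (r - r_1)(r - r_2), D(n) = (r_1 + n - r_1)(r_1 + n - r_2) = n(n + 1/3).
Evaluating step by step (a_0 = 1):
  n = 1: D(1) = 1(1 + 1/3) = 4/3; numerator = 4(1) = 4; a_1 = (4)/(4/3) = 3
  n = 2: D(2) = 2(2 + 1/3) = 14/3; numerator = 4(3) + 1(1) = 13; a_2 = (13)/(14/3) = 39/14
  n = 3: D(3) = 3(3 + 1/3) = 10; numerator = 4(39/14) + 1(3) = 99/7; a_3 = (99/7)/(10) = 99/70
  n = 4: D(4) = 4(4 + 1/3) = 52/3; numerator = 4(99/70) + 1(39/14) = 591/70; a_4 = (591/70)/(52/3) = 1773/3640

r = -2/3; a_0 = 1; a_1 = 3; a_2 = 39/14; a_3 = 99/70; a_4 = 1773/3640


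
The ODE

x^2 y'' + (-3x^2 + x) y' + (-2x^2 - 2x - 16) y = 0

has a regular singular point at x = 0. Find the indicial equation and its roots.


Divide by x^2 to reach normal form y'' + P_1(x) y' + P_2(x) y = 0 with P_1(x) = -3 + 1/x and P_2(x) = -2 - 2/x - 16/x^2.
x = 0 is a singular point because the y'-coefficient -3 + 1/x has a pole at x = 0 and the y-coefficient -2 - 2/x - 16/x^2 has a pole at x = 0.
It is a regular singular point because x P_1(x) = p(x) = 1 - 3x and x^2 P_2(x) = q(x) = -2x^2 - 2x - 16 are polynomials, hence analytic at x = 0.
p(0) = 1,  q(0) = -16.
Indicial equation: r(r-1) + p(0) r + q(0) = 0, i.e. r^2 + (p(0) - 1) r + q(0) = 0, i.e. r^2 - 16 = 0.
Discriminant: (0)^2 - 4(-16) = 64, so r = (0 ± 8)/2.
Solving: r_1 = 4, r_2 = -4.

indicial: r^2 - 16 = 0; roots r_1 = 4, r_2 = -4


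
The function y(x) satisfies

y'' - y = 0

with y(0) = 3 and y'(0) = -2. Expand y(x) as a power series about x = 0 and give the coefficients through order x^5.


Ansatz: y(x) = sum_{n>=0} a_n x^n, so y'(x) = sum_{n>=1} n a_n x^(n-1) and y''(x) = sum_{n>=2} n(n-1) a_n x^(n-2).
Substitute into P(x) y'' + Q(x) y' + R(x) y = 0 with P(x) = 1, Q(x) = 0, R(x) = -1, and match powers of x.
Initial conditions: a_0 = 3, a_1 = -2.
Setting the coefficient of each power of x to zero and solving order by order (substituting the coefficients already found):
  x^0: 2 a_2 - a_0 = 0  ->  2 a_2 = a_0 = 3  ->  a_2 = 3/2
  x^1: 6 a_3 - a_1 = 0  ->  6 a_3 = a_1 = -2  ->  a_3 = -1/3
  x^2: 12 a_4 - a_2 = 0  ->  12 a_4 = a_2 = 3/2  ->  a_4 = 1/8
  x^3: 20 a_5 - a_3 = 0  ->  20 a_5 = a_3 = -1/3  ->  a_5 = -1/60
Truncated series: y(x) = 3 - 2 x + (3/2) x^2 - (1/3) x^3 + (1/8) x^4 - (1/60) x^5 + O(x^6).

a_0 = 3; a_1 = -2; a_2 = 3/2; a_3 = -1/3; a_4 = 1/8; a_5 = -1/60


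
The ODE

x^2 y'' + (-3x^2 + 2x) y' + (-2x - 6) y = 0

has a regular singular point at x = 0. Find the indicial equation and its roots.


Divide by x^2 to reach normal form y'' + P_1(x) y' + P_2(x) y = 0 with P_1(x) = -3 + 2/x and P_2(x) = -2/x - 6/x^2.
x = 0 is a singular point because the y'-coefficient -3 + 2/x has a pole at x = 0 and the y-coefficient -2/x - 6/x^2 has a pole at x = 0.
It is a regular singular point because x P_1(x) = p(x) = 2 - 3x and x^2 P_2(x) = q(x) = -2x - 6 are polynomials, hence analytic at x = 0.
p(0) = 2,  q(0) = -6.
Indicial equation: r(r-1) + p(0) r + q(0) = 0, i.e. r^2 + (p(0) - 1) r + q(0) = 0, i.e. r^2 + 1 r - 6 = 0.
Discriminant: (1)^2 - 4(-6) = 25, so r = (-1 ± 5)/2.
Solving: r_1 = 2, r_2 = -3.

indicial: r^2 + 1 r - 6 = 0; roots r_1 = 2, r_2 = -3


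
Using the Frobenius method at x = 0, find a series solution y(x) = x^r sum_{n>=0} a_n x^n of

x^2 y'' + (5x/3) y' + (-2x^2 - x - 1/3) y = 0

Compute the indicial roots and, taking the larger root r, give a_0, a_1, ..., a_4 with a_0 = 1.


Write in Frobenius form y'' + (p(x)/x) y' + (q(x)/x^2) y = 0:
  p(x) = 5/3,  q(x) = -2x^2 - x - 1/3.
Indicial equation: r(r-1) + (5/3) r + (-1/3) = 0 -> roots r_1 = 1/3, r_2 = -1.
Take r = r_1 = 1/3. Let y(x) = x^r sum_{n>=0} a_n x^n with a_0 = 1.
Substitute y = x^r sum a_n x^n and match x^{r+n}. The recurrence is
  D(n) a_n - 1 a_{n-1} - 2 a_{n-2} = 0,  where D(n) = (r+n)(r+n-1) + (5/3)(r+n) + (-1/3).
  a_n = [1 a_{n-1} + 2 a_{n-2}] / D(n).
Since the indicial polynomial factors as (r - r_1)(r - r_2), D(n) = (r_1 + n - r_1)(r_1 + n - r_2) = n(n + 4/3).
Evaluating step by step (a_0 = 1):
  n = 1: D(1) = 1(1 + 4/3) = 7/3; numerator = 1(1) = 1; a_1 = (1)/(7/3) = 3/7
  n = 2: D(2) = 2(2 + 4/3) = 20/3; numerator = 1(3/7) + 2(1) = 17/7; a_2 = (17/7)/(20/3) = 51/140
  n = 3: D(3) = 3(3 + 4/3) = 13; numerator = 1(51/140) + 2(3/7) = 171/140; a_3 = (171/140)/(13) = 171/1820
  n = 4: D(4) = 4(4 + 4/3) = 64/3; numerator = 1(171/1820) + 2(51/140) = 1497/1820; a_4 = (1497/1820)/(64/3) = 4491/116480

r = 1/3; a_0 = 1; a_1 = 3/7; a_2 = 51/140; a_3 = 171/1820; a_4 = 4491/116480


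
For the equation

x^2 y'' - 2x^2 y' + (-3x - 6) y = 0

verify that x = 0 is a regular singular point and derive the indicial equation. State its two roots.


Divide by x^2 to reach normal form y'' + P_1(x) y' + P_2(x) y = 0 with P_1(x) = -2 and P_2(x) = -3/x - 6/x^2.
x = 0 is a singular point because the y-coefficient -3/x - 6/x^2 has a pole at x = 0.
It is a regular singular point because x P_1(x) = p(x) = -2x and x^2 P_2(x) = q(x) = -3x - 6 are polynomials, hence analytic at x = 0.
p(0) = 0,  q(0) = -6.
Indicial equation: r(r-1) + p(0) r + q(0) = 0, i.e. r^2 + (p(0) - 1) r + q(0) = 0, i.e. r^2 - 1 r - 6 = 0.
Discriminant: (-1)^2 - 4(-6) = 25, so r = (1 ± 5)/2.
Solving: r_1 = 3, r_2 = -2.

indicial: r^2 - 1 r - 6 = 0; roots r_1 = 3, r_2 = -2


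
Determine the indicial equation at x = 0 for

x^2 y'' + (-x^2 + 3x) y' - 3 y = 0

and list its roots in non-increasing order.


Divide by x^2 to reach normal form y'' + P_1(x) y' + P_2(x) y = 0 with P_1(x) = -1 + 3/x and P_2(x) = -3/x^2.
x = 0 is a singular point because the y'-coefficient -1 + 3/x has a pole at x = 0 and the y-coefficient -3/x^2 has a pole at x = 0.
It is a regular singular point because x P_1(x) = p(x) = 3 - x and x^2 P_2(x) = q(x) = -3 are polynomials, hence analytic at x = 0.
p(0) = 3,  q(0) = -3.
Indicial equation: r(r-1) + p(0) r + q(0) = 0, i.e. r^2 + (p(0) - 1) r + q(0) = 0, i.e. r^2 + 2 r - 3 = 0.
Discriminant: (2)^2 - 4(-3) = 16, so r = (-2 ± 4)/2.
Solving: r_1 = 1, r_2 = -3.

indicial: r^2 + 2 r - 3 = 0; roots r_1 = 1, r_2 = -3


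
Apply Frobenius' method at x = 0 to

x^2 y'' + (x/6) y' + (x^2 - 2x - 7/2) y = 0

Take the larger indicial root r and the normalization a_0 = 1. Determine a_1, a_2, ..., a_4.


Write in Frobenius form y'' + (p(x)/x) y' + (q(x)/x^2) y = 0:
  p(x) = 1/6,  q(x) = x^2 - 2x - 7/2.
Indicial equation: r(r-1) + (1/6) r + (-7/2) = 0 -> roots r_1 = 7/3, r_2 = -3/2.
Take r = r_1 = 7/3. Let y(x) = x^r sum_{n>=0} a_n x^n with a_0 = 1.
Substitute y = x^r sum a_n x^n and match x^{r+n}. The recurrence is
  D(n) a_n - 2 a_{n-1} + 1 a_{n-2} = 0,  where D(n) = (r+n)(r+n-1) + (1/6)(r+n) + (-7/2).
  a_n = [2 a_{n-1} - 1 a_{n-2}] / D(n).
Since the indicial polynomial factors as (r - r_1)(r - r_2), D(n) = (r_1 + n - r_1)(r_1 + n - r_2) = n(n + 23/6).
Evaluating step by step (a_0 = 1):
  n = 1: D(1) = 1(1 + 23/6) = 29/6; numerator = 2(1) = 2; a_1 = (2)/(29/6) = 12/29
  n = 2: D(2) = 2(2 + 23/6) = 35/3; numerator = 2(12/29) - 1(1) = -5/29; a_2 = (-5/29)/(35/3) = -3/203
  n = 3: D(3) = 3(3 + 23/6) = 41/2; numerator = 2(-3/203) - 1(12/29) = -90/203; a_3 = (-90/203)/(41/2) = -180/8323
  n = 4: D(4) = 4(4 + 23/6) = 94/3; numerator = 2(-180/8323) - 1(-3/203) = -237/8323; a_4 = (-237/8323)/(94/3) = -711/782362

r = 7/3; a_0 = 1; a_1 = 12/29; a_2 = -3/203; a_3 = -180/8323; a_4 = -711/782362


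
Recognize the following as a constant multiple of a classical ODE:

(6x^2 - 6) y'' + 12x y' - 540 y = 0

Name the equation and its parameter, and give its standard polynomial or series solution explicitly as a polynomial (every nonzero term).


All three coefficients share the factor -6; dividing through by -6 gives  (1 - x^2) y'' - 2x y' + 90 y = 0.
This matches the Legendre equation (1 - x^2) y'' - 2x y' + n(n+1) y = 0 (note the -2x y' term) with n(n+1) = 90, so n = 9; the polynomial solution is P_9(x).
With y = sum_k a_k x^k, matching x^k gives (k+2)(k+1) a_{k+2} = [k(k+1) - n(n+1)] a_k = (k - 9)(k + 10) a_k. The right side vanishes at k = 9, so the series with the parity of 9 terminates at degree 9.
Standard normalization (P_n(1) = 1): leading coefficient (2n)!/(2^n (n!)^2) = 6402373705728000/(512*131681894400) = 12155/128, so a_9 = 12155/128. Work downward with a_k = (k+1)(k+2) a_{k+2} / ((k - 9)(k + 10)):
  a_7 = (8)(9)(12155/128) / ((7 - 9)(7 + 10)) = (109395/16)/(-34) = -6435/32
  a_5 = (6)(7)(-6435/32) / ((5 - 9)(5 + 10)) = (-135135/16)/(-60) = 9009/64
  a_3 = (4)(5)(9009/64) / ((3 - 9)(3 + 10)) = (45045/16)/(-78) = -1155/32
  a_1 = (2)(3)(-1155/32) / ((1 - 9)(1 + 10)) = (-3465/16)/(-88) = 315/128
Hence P_9(x) = 12155 x^9/128 - 6435 x^7/32 + 9009 x^5/64 - 1155 x^3/32 + 315 x/128.

P_9(x); series = 12155 x^9/128 - 6435 x^7/32 + 9009 x^5/64 - 1155 x^3/32 + 315 x/128


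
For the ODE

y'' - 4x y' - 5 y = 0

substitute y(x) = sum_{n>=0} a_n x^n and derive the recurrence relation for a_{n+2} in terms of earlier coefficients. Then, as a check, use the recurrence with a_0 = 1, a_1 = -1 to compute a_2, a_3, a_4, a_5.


Substitute y = sum_n a_n x^n.
y''(x) has coefficient (n+2)(n+1) a_{n+2} at x^n;
-4 x y'(x) has coefficient -4 n a_n at x^n (shift);
-5 y(x) has coefficient -5 a_n at x^n.
Matching x^n: (n+2)(n+1) a_{n+2} + (-4n - 5) a_n = 0.
Thus a_{n+2} = (4n + 5) / ((n+1)(n+2)) * a_n.

Check with a_0 = 1, a_1 = -1 (apply the recurrence for n = 0, 1, 2, 3): a_0 = 1, a_1 = -1, a_2 = 5/2, a_3 = -3/2, a_4 = 65/24, a_5 = -51/40.

a_(n+2) = (4n + 5) / ((n+1)(n+2)) * a_n; check: a_0 = 1, a_1 = -1, a_2 = 5/2, a_3 = -3/2, a_4 = 65/24, a_5 = -51/40


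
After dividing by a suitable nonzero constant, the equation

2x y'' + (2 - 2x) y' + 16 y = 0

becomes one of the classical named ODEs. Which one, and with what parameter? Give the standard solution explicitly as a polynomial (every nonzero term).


All three coefficients share the factor 2; dividing through by 2 gives  x y'' + (1 - x) y' + 8 y = 0.
This matches the Laguerre equation x y'' + (1 - x) y' + n y = 0 with n = 8; the polynomial solution is L_8(x).
With y = sum_k a_k x^k, matching x^k gives (k+1)k a_{k+1} + (k+1) a_{k+1} - k a_k + n a_k = 0, i.e. (k+1)^2 a_{k+1} = (k - n) a_k = (k - 8) a_k. The right side vanishes at k = 8, so the series terminates at degree 8.
Standard normalization L_n(0) = 1 gives a_0 = 1. Work upward with a_{k+1} = (k - 8) a_k / (k+1)^2:
  a_1 = (0 - 8)(1) / 1^2 = -8/1 = -8
  a_2 = (1 - 8)(-8) / 2^2 = 56/4 = 14
  a_3 = (2 - 8)(14) / 3^2 = -84/9 = -28/3
  a_4 = (3 - 8)(-28/3) / 4^2 = (140/3)/16 = 35/12
  a_5 = (4 - 8)(35/12) / 5^2 = (-35/3)/25 = -7/15
  a_6 = (5 - 8)(-7/15) / 6^2 = (7/5)/36 = 7/180
  a_7 = (6 - 8)(7/180) / 7^2 = (-7/90)/49 = -1/630
  a_8 = (7 - 8)(-1/630) / 8^2 = (1/630)/64 = 1/40320
Hence L_8(x) = x^8/40320 - x^7/630 + 7 x^6/180 - 7 x^5/15 + 35 x^4/12 - 28 x^3/3 + 14 x^2 - 8 x + 1.

L_8(x); series = x^8/40320 - x^7/630 + 7 x^6/180 - 7 x^5/15 + 35 x^4/12 - 28 x^3/3 + 14 x^2 - 8 x + 1


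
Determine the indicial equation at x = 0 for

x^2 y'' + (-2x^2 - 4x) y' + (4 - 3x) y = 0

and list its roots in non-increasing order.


Divide by x^2 to reach normal form y'' + P_1(x) y' + P_2(x) y = 0 with P_1(x) = -2 - 4/x and P_2(x) = -3/x + 4/x^2.
x = 0 is a singular point because the y'-coefficient -2 - 4/x has a pole at x = 0 and the y-coefficient -3/x + 4/x^2 has a pole at x = 0.
It is a regular singular point because x P_1(x) = p(x) = -2x - 4 and x^2 P_2(x) = q(x) = 4 - 3x are polynomials, hence analytic at x = 0.
p(0) = -4,  q(0) = 4.
Indicial equation: r(r-1) + p(0) r + q(0) = 0, i.e. r^2 + (p(0) - 1) r + q(0) = 0, i.e. r^2 - 5 r + 4 = 0.
Discriminant: (-5)^2 - 4(4) = 9, so r = (5 ± 3)/2.
Solving: r_1 = 4, r_2 = 1.

indicial: r^2 - 5 r + 4 = 0; roots r_1 = 4, r_2 = 1


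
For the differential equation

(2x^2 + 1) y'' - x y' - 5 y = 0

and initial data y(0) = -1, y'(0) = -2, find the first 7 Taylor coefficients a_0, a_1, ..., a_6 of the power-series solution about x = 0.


Ansatz: y(x) = sum_{n>=0} a_n x^n, so y'(x) = sum_{n>=1} n a_n x^(n-1) and y''(x) = sum_{n>=2} n(n-1) a_n x^(n-2).
Substitute into P(x) y'' + Q(x) y' + R(x) y = 0 with P(x) = 2x^2 + 1, Q(x) = -x, R(x) = -5, and match powers of x.
Initial conditions: a_0 = -1, a_1 = -2.
Setting the coefficient of each power of x to zero and solving order by order (substituting the coefficients already found):
  x^0: 2 a_2 - 5 a_0 = 0  ->  2 a_2 = 5 a_0 = -5  ->  a_2 = -5/2
  x^1: 6 a_3 - 6 a_1 = 0  ->  6 a_3 = 6 a_1 = -12  ->  a_3 = -2
  x^2: 12 a_4 - 3 a_2 = 0  ->  12 a_4 = 3 a_2 = -15/2  ->  a_4 = -5/8
  x^3: 20 a_5 + 4 a_3 = 0  ->  20 a_5 = -4 a_3 = 8  ->  a_5 = 2/5
  x^4: 30 a_6 + 15 a_4 = 0  ->  30 a_6 = -15 a_4 = 75/8  ->  a_6 = 5/16
Truncated series: y(x) = -1 - 2 x - (5/2) x^2 - 2 x^3 - (5/8) x^4 + (2/5) x^5 + (5/16) x^6 + O(x^7).

a_0 = -1; a_1 = -2; a_2 = -5/2; a_3 = -2; a_4 = -5/8; a_5 = 2/5; a_6 = 5/16


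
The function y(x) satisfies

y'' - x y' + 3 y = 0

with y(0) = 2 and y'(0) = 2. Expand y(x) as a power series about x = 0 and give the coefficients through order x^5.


Ansatz: y(x) = sum_{n>=0} a_n x^n, so y'(x) = sum_{n>=1} n a_n x^(n-1) and y''(x) = sum_{n>=2} n(n-1) a_n x^(n-2).
Substitute into P(x) y'' + Q(x) y' + R(x) y = 0 with P(x) = 1, Q(x) = -x, R(x) = 3, and match powers of x.
Initial conditions: a_0 = 2, a_1 = 2.
Setting the coefficient of each power of x to zero and solving order by order (substituting the coefficients already found):
  x^0: 2 a_2 + 3 a_0 = 0  ->  2 a_2 = -3 a_0 = -6  ->  a_2 = -3
  x^1: 6 a_3 + 2 a_1 = 0  ->  6 a_3 = -2 a_1 = -4  ->  a_3 = -2/3
  x^2: 12 a_4 + a_2 = 0  ->  12 a_4 = -a_2 = 3  ->  a_4 = 1/4
  x^3: 20 a_5 = 0  ->  a_5 = 0
Truncated series: y(x) = 2 + 2 x - 3 x^2 - (2/3) x^3 + (1/4) x^4 + O(x^6).

a_0 = 2; a_1 = 2; a_2 = -3; a_3 = -2/3; a_4 = 1/4; a_5 = 0


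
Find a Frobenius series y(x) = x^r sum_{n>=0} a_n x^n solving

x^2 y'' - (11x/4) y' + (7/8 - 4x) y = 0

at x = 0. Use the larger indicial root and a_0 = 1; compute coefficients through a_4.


Write in Frobenius form y'' + (p(x)/x) y' + (q(x)/x^2) y = 0:
  p(x) = -11/4,  q(x) = 7/8 - 4x.
Indicial equation: r(r-1) + (-11/4) r + (7/8) = 0 -> roots r_1 = 7/2, r_2 = 1/4.
Take r = r_1 = 7/2. Let y(x) = x^r sum_{n>=0} a_n x^n with a_0 = 1.
Substitute y = x^r sum a_n x^n and match x^{r+n}. The recurrence is
  D(n) a_n - 4 a_{n-1} = 0,  where D(n) = (r+n)(r+n-1) + (-11/4)(r+n) + (7/8).
  a_n = 4 / D(n) * a_{n-1}.
Since the indicial polynomial factors as (r - r_1)(r - r_2), D(n) = (r_1 + n - r_1)(r_1 + n - r_2) = n(n + 13/4).
Evaluating step by step (a_0 = 1):
  n = 1: D(1) = 1(1 + 13/4) = 17/4; numerator = 4(1) = 4; a_1 = (4)/(17/4) = 16/17
  n = 2: D(2) = 2(2 + 13/4) = 21/2; numerator = 4(16/17) = 64/17; a_2 = (64/17)/(21/2) = 128/357
  n = 3: D(3) = 3(3 + 13/4) = 75/4; numerator = 4(128/357) = 512/357; a_3 = (512/357)/(75/4) = 2048/26775
  n = 4: D(4) = 4(4 + 13/4) = 29; numerator = 4(2048/26775) = 8192/26775; a_4 = (8192/26775)/(29) = 8192/776475

r = 7/2; a_0 = 1; a_1 = 16/17; a_2 = 128/357; a_3 = 2048/26775; a_4 = 8192/776475


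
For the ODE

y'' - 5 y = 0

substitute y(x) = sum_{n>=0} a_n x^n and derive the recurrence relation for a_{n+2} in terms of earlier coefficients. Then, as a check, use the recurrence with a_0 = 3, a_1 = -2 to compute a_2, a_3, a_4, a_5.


Substitute y = sum_n a_n x^n into y'' + (const) y = 0.
y''(x) = sum_{n>=0} (n+2)(n+1) a_{n+2} x^n.
The ODE becomes sum_n [(n+2)(n+1) a_{n+2} - 5 a_n] x^n = 0.
Setting each coefficient to zero gives the recurrence:
  (n+2)(n+1) a_{n+2} - 5 a_n = 0,
  a_{n+2} = 5 / ((n+1)(n+2)) a_n.

Check with a_0 = 3, a_1 = -2 (apply the recurrence for n = 0, 1, 2, 3): a_0 = 3, a_1 = -2, a_2 = 15/2, a_3 = -5/3, a_4 = 25/8, a_5 = -5/12.

a_{n+2} = 5/((n+1)(n+2)) * a_n; check: a_0 = 3, a_1 = -2, a_2 = 15/2, a_3 = -5/3, a_4 = 25/8, a_5 = -5/12


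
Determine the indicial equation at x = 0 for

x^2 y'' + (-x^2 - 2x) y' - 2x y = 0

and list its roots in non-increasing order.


Divide by x^2 to reach normal form y'' + P_1(x) y' + P_2(x) y = 0 with P_1(x) = -1 - 2/x and P_2(x) = -2/x.
x = 0 is a singular point because the y'-coefficient -1 - 2/x has a pole at x = 0 and the y-coefficient -2/x has a pole at x = 0.
It is a regular singular point because x P_1(x) = p(x) = -x - 2 and x^2 P_2(x) = q(x) = -2x are polynomials, hence analytic at x = 0.
p(0) = -2,  q(0) = 0.
Indicial equation: r(r-1) + p(0) r + q(0) = 0, i.e. r^2 + (p(0) - 1) r + q(0) = 0, i.e. r^2 - 3 r = 0.
Discriminant: (-3)^2 - 4(0) = 9, so r = (3 ± 3)/2.
Solving: r_1 = 3, r_2 = 0.

indicial: r^2 - 3 r = 0; roots r_1 = 3, r_2 = 0


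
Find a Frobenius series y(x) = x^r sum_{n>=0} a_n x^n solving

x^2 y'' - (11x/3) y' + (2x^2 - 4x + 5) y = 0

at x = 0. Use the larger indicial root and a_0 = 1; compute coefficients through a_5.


Write in Frobenius form y'' + (p(x)/x) y' + (q(x)/x^2) y = 0:
  p(x) = -11/3,  q(x) = 2x^2 - 4x + 5.
Indicial equation: r(r-1) + (-11/3) r + (5) = 0 -> roots r_1 = 3, r_2 = 5/3.
Take r = r_1 = 3. Let y(x) = x^r sum_{n>=0} a_n x^n with a_0 = 1.
Substitute y = x^r sum a_n x^n and match x^{r+n}. The recurrence is
  D(n) a_n - 4 a_{n-1} + 2 a_{n-2} = 0,  where D(n) = (r+n)(r+n-1) + (-11/3)(r+n) + (5).
  a_n = [4 a_{n-1} - 2 a_{n-2}] / D(n).
Since the indicial polynomial factors as (r - r_1)(r - r_2), D(n) = (r_1 + n - r_1)(r_1 + n - r_2) = n(n + 4/3).
Evaluating step by step (a_0 = 1):
  n = 1: D(1) = 1(1 + 4/3) = 7/3; numerator = 4(1) = 4; a_1 = (4)/(7/3) = 12/7
  n = 2: D(2) = 2(2 + 4/3) = 20/3; numerator = 4(12/7) - 2(1) = 34/7; a_2 = (34/7)/(20/3) = 51/70
  n = 3: D(3) = 3(3 + 4/3) = 13; numerator = 4(51/70) - 2(12/7) = -18/35; a_3 = (-18/35)/(13) = -18/455
  n = 4: D(4) = 4(4 + 4/3) = 64/3; numerator = 4(-18/455) - 2(51/70) = -21/13; a_4 = (-21/13)/(64/3) = -63/832
  n = 5: D(5) = 5(5 + 4/3) = 95/3; numerator = 4(-63/832) - 2(-18/455) = -1629/7280; a_5 = (-1629/7280)/(95/3) = -4887/691600

r = 3; a_0 = 1; a_1 = 12/7; a_2 = 51/70; a_3 = -18/455; a_4 = -63/832; a_5 = -4887/691600


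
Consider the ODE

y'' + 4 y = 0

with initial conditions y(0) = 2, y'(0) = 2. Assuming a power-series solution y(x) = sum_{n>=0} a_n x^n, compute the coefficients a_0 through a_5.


Ansatz: y(x) = sum_{n>=0} a_n x^n, so y'(x) = sum_{n>=1} n a_n x^(n-1) and y''(x) = sum_{n>=2} n(n-1) a_n x^(n-2).
Substitute into P(x) y'' + Q(x) y' + R(x) y = 0 with P(x) = 1, Q(x) = 0, R(x) = 4, and match powers of x.
Initial conditions: a_0 = 2, a_1 = 2.
Setting the coefficient of each power of x to zero and solving order by order (substituting the coefficients already found):
  x^0: 2 a_2 + 4 a_0 = 0  ->  2 a_2 = -4 a_0 = -8  ->  a_2 = -4
  x^1: 6 a_3 + 4 a_1 = 0  ->  6 a_3 = -4 a_1 = -8  ->  a_3 = -4/3
  x^2: 12 a_4 + 4 a_2 = 0  ->  12 a_4 = -4 a_2 = 16  ->  a_4 = 4/3
  x^3: 20 a_5 + 4 a_3 = 0  ->  20 a_5 = -4 a_3 = 16/3  ->  a_5 = 4/15
Truncated series: y(x) = 2 + 2 x - 4 x^2 - (4/3) x^3 + (4/3) x^4 + (4/15) x^5 + O(x^6).

a_0 = 2; a_1 = 2; a_2 = -4; a_3 = -4/3; a_4 = 4/3; a_5 = 4/15


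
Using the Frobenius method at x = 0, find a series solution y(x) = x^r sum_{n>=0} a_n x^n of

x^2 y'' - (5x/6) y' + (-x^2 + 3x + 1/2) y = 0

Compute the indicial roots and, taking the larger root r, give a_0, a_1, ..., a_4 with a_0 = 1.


Write in Frobenius form y'' + (p(x)/x) y' + (q(x)/x^2) y = 0:
  p(x) = -5/6,  q(x) = -x^2 + 3x + 1/2.
Indicial equation: r(r-1) + (-5/6) r + (1/2) = 0 -> roots r_1 = 3/2, r_2 = 1/3.
Take r = r_1 = 3/2. Let y(x) = x^r sum_{n>=0} a_n x^n with a_0 = 1.
Substitute y = x^r sum a_n x^n and match x^{r+n}. The recurrence is
  D(n) a_n + 3 a_{n-1} - 1 a_{n-2} = 0,  where D(n) = (r+n)(r+n-1) + (-5/6)(r+n) + (1/2).
  a_n = [-3 a_{n-1} + 1 a_{n-2}] / D(n).
Since the indicial polynomial factors as (r - r_1)(r - r_2), D(n) = (r_1 + n - r_1)(r_1 + n - r_2) = n(n + 7/6).
Evaluating step by step (a_0 = 1):
  n = 1: D(1) = 1(1 + 7/6) = 13/6; numerator = -3(1) = -3; a_1 = (-3)/(13/6) = -18/13
  n = 2: D(2) = 2(2 + 7/6) = 19/3; numerator = -3(-18/13) + 1(1) = 67/13; a_2 = (67/13)/(19/3) = 201/247
  n = 3: D(3) = 3(3 + 7/6) = 25/2; numerator = -3(201/247) + 1(-18/13) = -945/247; a_3 = (-945/247)/(25/2) = -378/1235
  n = 4: D(4) = 4(4 + 7/6) = 62/3; numerator = -3(-378/1235) + 1(201/247) = 2139/1235; a_4 = (2139/1235)/(62/3) = 207/2470

r = 3/2; a_0 = 1; a_1 = -18/13; a_2 = 201/247; a_3 = -378/1235; a_4 = 207/2470


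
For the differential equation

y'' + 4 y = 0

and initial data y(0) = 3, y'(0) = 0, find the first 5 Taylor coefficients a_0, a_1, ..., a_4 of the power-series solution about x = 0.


Ansatz: y(x) = sum_{n>=0} a_n x^n, so y'(x) = sum_{n>=1} n a_n x^(n-1) and y''(x) = sum_{n>=2} n(n-1) a_n x^(n-2).
Substitute into P(x) y'' + Q(x) y' + R(x) y = 0 with P(x) = 1, Q(x) = 0, R(x) = 4, and match powers of x.
Initial conditions: a_0 = 3, a_1 = 0.
Setting the coefficient of each power of x to zero and solving order by order (substituting the coefficients already found):
  x^0: 2 a_2 + 4 a_0 = 0  ->  2 a_2 = -4 a_0 = -12  ->  a_2 = -6
  x^1: 6 a_3 + 4 a_1 = 0  ->  6 a_3 = -4 a_1 = 0  ->  a_3 = 0
  x^2: 12 a_4 + 4 a_2 = 0  ->  12 a_4 = -4 a_2 = 24  ->  a_4 = 2
Truncated series: y(x) = 3 - 6 x^2 + 2 x^4 + O(x^5).

a_0 = 3; a_1 = 0; a_2 = -6; a_3 = 0; a_4 = 2


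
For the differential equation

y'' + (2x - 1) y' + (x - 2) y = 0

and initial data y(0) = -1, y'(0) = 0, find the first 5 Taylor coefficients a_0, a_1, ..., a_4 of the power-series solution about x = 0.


Ansatz: y(x) = sum_{n>=0} a_n x^n, so y'(x) = sum_{n>=1} n a_n x^(n-1) and y''(x) = sum_{n>=2} n(n-1) a_n x^(n-2).
Substitute into P(x) y'' + Q(x) y' + R(x) y = 0 with P(x) = 1, Q(x) = 2x - 1, R(x) = x - 2, and match powers of x.
Initial conditions: a_0 = -1, a_1 = 0.
Setting the coefficient of each power of x to zero and solving order by order (substituting the coefficients already found):
  x^0: 2 a_2 - a_1 - 2 a_0 = 0  ->  2 a_2 = a_1 + 2 a_0 = -2  ->  a_2 = -1
  x^1: 6 a_3 - 2 a_2 + a_0 = 0  ->  6 a_3 = 2 a_2 - a_0 = -1  ->  a_3 = -1/6
  x^2: 12 a_4 - 3 a_3 + 2 a_2 + a_1 = 0  ->  12 a_4 = 3 a_3 - 2 a_2 - a_1 = 3/2  ->  a_4 = 1/8
Truncated series: y(x) = -1 - x^2 - (1/6) x^3 + (1/8) x^4 + O(x^5).

a_0 = -1; a_1 = 0; a_2 = -1; a_3 = -1/6; a_4 = 1/8


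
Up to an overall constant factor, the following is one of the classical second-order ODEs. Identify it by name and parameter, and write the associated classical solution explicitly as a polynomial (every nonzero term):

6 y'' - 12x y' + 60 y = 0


All three coefficients share the factor 6; dividing through by 6 gives  y'' - 2x y' + 10 y = 0.
This matches the Hermite equation y'' - 2x y' + 2n y = 0 with 2n = 10, so n = 5; the polynomial solution is H_5(x).
With y = sum_k a_k x^k, matching x^k gives (k+2)(k+1) a_{k+2} = 2(k - n) a_k = 2(k - 5) a_k. The right side vanishes at k = 5, so the series with the parity of 5 terminates at degree 5.
Standard normalization: leading coefficient of H_n is 2^n, so a_5 = 2^5 = 32. Work downward with a_k = (k+1)(k+2) a_{k+2} / (2(k - n)):
  a_3 = (4)(5)(32) / (2(3 - 5)) = 640/(-4) = -160
  a_1 = (2)(3)(-160) / (2(1 - 5)) = -960/(-8) = 120
Hence H_5(x) = 32 x^5 - 160 x^3 + 120 x.

H_5(x); series = 32 x^5 - 160 x^3 + 120 x


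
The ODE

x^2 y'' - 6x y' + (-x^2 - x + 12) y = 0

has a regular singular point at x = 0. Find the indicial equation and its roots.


Divide by x^2 to reach normal form y'' + P_1(x) y' + P_2(x) y = 0 with P_1(x) = -6/x and P_2(x) = -1 - 1/x + 12/x^2.
x = 0 is a singular point because the y'-coefficient -6/x has a pole at x = 0 and the y-coefficient -1 - 1/x + 12/x^2 has a pole at x = 0.
It is a regular singular point because x P_1(x) = p(x) = -6 and x^2 P_2(x) = q(x) = -x^2 - x + 12 are polynomials, hence analytic at x = 0.
p(0) = -6,  q(0) = 12.
Indicial equation: r(r-1) + p(0) r + q(0) = 0, i.e. r^2 + (p(0) - 1) r + q(0) = 0, i.e. r^2 - 7 r + 12 = 0.
Discriminant: (-7)^2 - 4(12) = 1, so r = (7 ± 1)/2.
Solving: r_1 = 4, r_2 = 3.

indicial: r^2 - 7 r + 12 = 0; roots r_1 = 4, r_2 = 3


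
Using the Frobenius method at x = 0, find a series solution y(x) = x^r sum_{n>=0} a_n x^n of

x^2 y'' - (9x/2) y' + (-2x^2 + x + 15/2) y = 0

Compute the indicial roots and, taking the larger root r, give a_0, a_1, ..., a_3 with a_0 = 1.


Write in Frobenius form y'' + (p(x)/x) y' + (q(x)/x^2) y = 0:
  p(x) = -9/2,  q(x) = -2x^2 + x + 15/2.
Indicial equation: r(r-1) + (-9/2) r + (15/2) = 0 -> roots r_1 = 3, r_2 = 5/2.
Take r = r_1 = 3. Let y(x) = x^r sum_{n>=0} a_n x^n with a_0 = 1.
Substitute y = x^r sum a_n x^n and match x^{r+n}. The recurrence is
  D(n) a_n + 1 a_{n-1} - 2 a_{n-2} = 0,  where D(n) = (r+n)(r+n-1) + (-9/2)(r+n) + (15/2).
  a_n = [-1 a_{n-1} + 2 a_{n-2}] / D(n).
Since the indicial polynomial factors as (r - r_1)(r - r_2), D(n) = (r_1 + n - r_1)(r_1 + n - r_2) = n(n + 1/2).
Evaluating step by step (a_0 = 1):
  n = 1: D(1) = 1(1 + 1/2) = 3/2; numerator = -1(1) = -1; a_1 = (-1)/(3/2) = -2/3
  n = 2: D(2) = 2(2 + 1/2) = 5; numerator = -1(-2/3) + 2(1) = 8/3; a_2 = (8/3)/(5) = 8/15
  n = 3: D(3) = 3(3 + 1/2) = 21/2; numerator = -1(8/15) + 2(-2/3) = -28/15; a_3 = (-28/15)/(21/2) = -8/45

r = 3; a_0 = 1; a_1 = -2/3; a_2 = 8/15; a_3 = -8/45


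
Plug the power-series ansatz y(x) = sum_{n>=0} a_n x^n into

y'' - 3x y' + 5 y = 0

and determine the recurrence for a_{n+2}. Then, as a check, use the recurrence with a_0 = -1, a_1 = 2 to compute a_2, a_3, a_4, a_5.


Substitute y = sum_n a_n x^n.
y''(x) has coefficient (n+2)(n+1) a_{n+2} at x^n;
-3 x y'(x) has coefficient -3 n a_n at x^n (shift);
5 y(x) has coefficient 5 a_n at x^n.
Matching x^n: (n+2)(n+1) a_{n+2} + (-3n + 5) a_n = 0.
Thus a_{n+2} = (3n - 5) / ((n+1)(n+2)) * a_n.

Check with a_0 = -1, a_1 = 2 (apply the recurrence for n = 0, 1, 2, 3): a_0 = -1, a_1 = 2, a_2 = 5/2, a_3 = -2/3, a_4 = 5/24, a_5 = -2/15.

a_(n+2) = (3n - 5) / ((n+1)(n+2)) * a_n; check: a_0 = -1, a_1 = 2, a_2 = 5/2, a_3 = -2/3, a_4 = 5/24, a_5 = -2/15


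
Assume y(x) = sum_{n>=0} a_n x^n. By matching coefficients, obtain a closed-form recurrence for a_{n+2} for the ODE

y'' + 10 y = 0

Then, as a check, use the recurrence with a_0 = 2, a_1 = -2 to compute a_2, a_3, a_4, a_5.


Substitute y = sum_n a_n x^n into y'' + (const) y = 0.
y''(x) = sum_{n>=0} (n+2)(n+1) a_{n+2} x^n.
The ODE becomes sum_n [(n+2)(n+1) a_{n+2} + 10 a_n] x^n = 0.
Setting each coefficient to zero gives the recurrence:
  (n+2)(n+1) a_{n+2} + 10 a_n = 0,
  a_{n+2} = -10 / ((n+1)(n+2)) a_n.

Check with a_0 = 2, a_1 = -2 (apply the recurrence for n = 0, 1, 2, 3): a_0 = 2, a_1 = -2, a_2 = -10, a_3 = 10/3, a_4 = 25/3, a_5 = -5/3.

a_{n+2} = -10/((n+1)(n+2)) * a_n; check: a_0 = 2, a_1 = -2, a_2 = -10, a_3 = 10/3, a_4 = 25/3, a_5 = -5/3


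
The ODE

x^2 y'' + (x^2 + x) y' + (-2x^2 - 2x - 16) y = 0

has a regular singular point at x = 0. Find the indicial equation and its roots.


Divide by x^2 to reach normal form y'' + P_1(x) y' + P_2(x) y = 0 with P_1(x) = 1 + 1/x and P_2(x) = -2 - 2/x - 16/x^2.
x = 0 is a singular point because the y'-coefficient 1 + 1/x has a pole at x = 0 and the y-coefficient -2 - 2/x - 16/x^2 has a pole at x = 0.
It is a regular singular point because x P_1(x) = p(x) = x + 1 and x^2 P_2(x) = q(x) = -2x^2 - 2x - 16 are polynomials, hence analytic at x = 0.
p(0) = 1,  q(0) = -16.
Indicial equation: r(r-1) + p(0) r + q(0) = 0, i.e. r^2 + (p(0) - 1) r + q(0) = 0, i.e. r^2 - 16 = 0.
Discriminant: (0)^2 - 4(-16) = 64, so r = (0 ± 8)/2.
Solving: r_1 = 4, r_2 = -4.

indicial: r^2 - 16 = 0; roots r_1 = 4, r_2 = -4


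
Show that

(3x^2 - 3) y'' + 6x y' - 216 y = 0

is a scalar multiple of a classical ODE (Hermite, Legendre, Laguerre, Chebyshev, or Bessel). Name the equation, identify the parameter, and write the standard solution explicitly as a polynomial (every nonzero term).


All three coefficients share the factor -3; dividing through by -3 gives  (1 - x^2) y'' - 2x y' + 72 y = 0.
This matches the Legendre equation (1 - x^2) y'' - 2x y' + n(n+1) y = 0 (note the -2x y' term) with n(n+1) = 72, so n = 8; the polynomial solution is P_8(x).
With y = sum_k a_k x^k, matching x^k gives (k+2)(k+1) a_{k+2} = [k(k+1) - n(n+1)] a_k = (k - 8)(k + 9) a_k. The right side vanishes at k = 8, so the series with the parity of 8 terminates at degree 8.
Standard normalization (P_n(1) = 1): leading coefficient (2n)!/(2^n (n!)^2) = 20922789888000/(256*1625702400) = 6435/128, so a_8 = 6435/128. Work downward with a_k = (k+1)(k+2) a_{k+2} / ((k - 8)(k + 9)):
  a_6 = (7)(8)(6435/128) / ((6 - 8)(6 + 9)) = (45045/16)/(-30) = -3003/32
  a_4 = (5)(6)(-3003/32) / ((4 - 8)(4 + 9)) = (-45045/16)/(-52) = 3465/64
  a_2 = (3)(4)(3465/64) / ((2 - 8)(2 + 9)) = (10395/16)/(-66) = -315/32
  a_0 = (1)(2)(-315/32) / ((0 - 8)(0 + 9)) = (-315/16)/(-72) = 35/128
Hence P_8(x) = 6435 x^8/128 - 3003 x^6/32 + 3465 x^4/64 - 315 x^2/32 + 35/128.

P_8(x); series = 6435 x^8/128 - 3003 x^6/32 + 3465 x^4/64 - 315 x^2/32 + 35/128


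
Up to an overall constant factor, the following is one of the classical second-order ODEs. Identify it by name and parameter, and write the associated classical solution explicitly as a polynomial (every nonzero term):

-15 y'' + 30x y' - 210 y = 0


All three coefficients share the factor -15; dividing through by -15 gives  y'' - 2x y' + 14 y = 0.
This matches the Hermite equation y'' - 2x y' + 2n y = 0 with 2n = 14, so n = 7; the polynomial solution is H_7(x).
With y = sum_k a_k x^k, matching x^k gives (k+2)(k+1) a_{k+2} = 2(k - n) a_k = 2(k - 7) a_k. The right side vanishes at k = 7, so the series with the parity of 7 terminates at degree 7.
Standard normalization: leading coefficient of H_n is 2^n, so a_7 = 2^7 = 128. Work downward with a_k = (k+1)(k+2) a_{k+2} / (2(k - n)):
  a_5 = (6)(7)(128) / (2(5 - 7)) = 5376/(-4) = -1344
  a_3 = (4)(5)(-1344) / (2(3 - 7)) = -26880/(-8) = 3360
  a_1 = (2)(3)(3360) / (2(1 - 7)) = 20160/(-12) = -1680
Hence H_7(x) = 128 x^7 - 1344 x^5 + 3360 x^3 - 1680 x.

H_7(x); series = 128 x^7 - 1344 x^5 + 3360 x^3 - 1680 x


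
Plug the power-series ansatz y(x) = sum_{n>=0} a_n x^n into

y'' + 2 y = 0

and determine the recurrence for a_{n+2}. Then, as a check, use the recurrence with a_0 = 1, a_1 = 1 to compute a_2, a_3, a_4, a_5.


Substitute y = sum_n a_n x^n into y'' + (const) y = 0.
y''(x) = sum_{n>=0} (n+2)(n+1) a_{n+2} x^n.
The ODE becomes sum_n [(n+2)(n+1) a_{n+2} + 2 a_n] x^n = 0.
Setting each coefficient to zero gives the recurrence:
  (n+2)(n+1) a_{n+2} + 2 a_n = 0,
  a_{n+2} = -2 / ((n+1)(n+2)) a_n.

Check with a_0 = 1, a_1 = 1 (apply the recurrence for n = 0, 1, 2, 3): a_0 = 1, a_1 = 1, a_2 = -1, a_3 = -1/3, a_4 = 1/6, a_5 = 1/30.

a_{n+2} = -2/((n+1)(n+2)) * a_n; check: a_0 = 1, a_1 = 1, a_2 = -1, a_3 = -1/3, a_4 = 1/6, a_5 = 1/30


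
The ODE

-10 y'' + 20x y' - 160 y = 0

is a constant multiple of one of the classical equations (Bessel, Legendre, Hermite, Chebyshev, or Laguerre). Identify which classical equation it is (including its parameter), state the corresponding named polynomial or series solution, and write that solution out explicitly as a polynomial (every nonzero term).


All three coefficients share the factor -10; dividing through by -10 gives  y'' - 2x y' + 16 y = 0.
This matches the Hermite equation y'' - 2x y' + 2n y = 0 with 2n = 16, so n = 8; the polynomial solution is H_8(x).
With y = sum_k a_k x^k, matching x^k gives (k+2)(k+1) a_{k+2} = 2(k - n) a_k = 2(k - 8) a_k. The right side vanishes at k = 8, so the series with the parity of 8 terminates at degree 8.
Standard normalization: leading coefficient of H_n is 2^n, so a_8 = 2^8 = 256. Work downward with a_k = (k+1)(k+2) a_{k+2} / (2(k - n)):
  a_6 = (7)(8)(256) / (2(6 - 8)) = 14336/(-4) = -3584
  a_4 = (5)(6)(-3584) / (2(4 - 8)) = -107520/(-8) = 13440
  a_2 = (3)(4)(13440) / (2(2 - 8)) = 161280/(-12) = -13440
  a_0 = (1)(2)(-13440) / (2(0 - 8)) = -26880/(-16) = 1680
Hence H_8(x) = 256 x^8 - 3584 x^6 + 13440 x^4 - 13440 x^2 + 1680.

H_8(x); series = 256 x^8 - 3584 x^6 + 13440 x^4 - 13440 x^2 + 1680


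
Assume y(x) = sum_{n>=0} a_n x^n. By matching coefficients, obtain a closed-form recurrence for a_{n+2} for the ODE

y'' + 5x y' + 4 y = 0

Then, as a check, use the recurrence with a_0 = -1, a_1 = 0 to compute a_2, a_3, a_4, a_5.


Substitute y = sum_n a_n x^n.
y''(x) has coefficient (n+2)(n+1) a_{n+2} at x^n;
5 x y'(x) has coefficient 5 n a_n at x^n (shift);
4 y(x) has coefficient 4 a_n at x^n.
Matching x^n: (n+2)(n+1) a_{n+2} + (5n + 4) a_n = 0.
Thus a_{n+2} = (-5n - 4) / ((n+1)(n+2)) * a_n.

Check with a_0 = -1, a_1 = 0 (apply the recurrence for n = 0, 1, 2, 3): a_0 = -1, a_1 = 0, a_2 = 2, a_3 = 0, a_4 = -7/3, a_5 = 0.

a_(n+2) = (-5n - 4) / ((n+1)(n+2)) * a_n; check: a_0 = -1, a_1 = 0, a_2 = 2, a_3 = 0, a_4 = -7/3, a_5 = 0


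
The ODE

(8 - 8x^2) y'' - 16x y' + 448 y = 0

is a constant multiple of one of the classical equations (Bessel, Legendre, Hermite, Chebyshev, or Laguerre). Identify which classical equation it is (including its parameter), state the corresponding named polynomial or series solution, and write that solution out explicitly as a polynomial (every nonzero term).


All three coefficients share the factor 8; dividing through by 8 gives  (1 - x^2) y'' - 2x y' + 56 y = 0.
This matches the Legendre equation (1 - x^2) y'' - 2x y' + n(n+1) y = 0 (note the -2x y' term) with n(n+1) = 56, so n = 7; the polynomial solution is P_7(x).
With y = sum_k a_k x^k, matching x^k gives (k+2)(k+1) a_{k+2} = [k(k+1) - n(n+1)] a_k = (k - 7)(k + 8) a_k. The right side vanishes at k = 7, so the series with the parity of 7 terminates at degree 7.
Standard normalization (P_n(1) = 1): leading coefficient (2n)!/(2^n (n!)^2) = 87178291200/(128*25401600) = 429/16, so a_7 = 429/16. Work downward with a_k = (k+1)(k+2) a_{k+2} / ((k - 7)(k + 8)):
  a_5 = (6)(7)(429/16) / ((5 - 7)(5 + 8)) = (9009/8)/(-26) = -693/16
  a_3 = (4)(5)(-693/16) / ((3 - 7)(3 + 8)) = (-3465/4)/(-44) = 315/16
  a_1 = (2)(3)(315/16) / ((1 - 7)(1 + 8)) = (945/8)/(-54) = -35/16
Hence P_7(x) = 429 x^7/16 - 693 x^5/16 + 315 x^3/16 - 35 x/16.

P_7(x); series = 429 x^7/16 - 693 x^5/16 + 315 x^3/16 - 35 x/16
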